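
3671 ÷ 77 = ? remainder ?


3671 = 77 * 47 + 52
Check: 3619 + 52 = 3671

q = 47, r = 52


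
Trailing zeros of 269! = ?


floor(269/5) = 53
floor(269/25) = 10
floor(269/125) = 2
Total = 65

65 trailing zeros


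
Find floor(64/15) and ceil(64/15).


64/15 = 4.2667
floor = 4
ceil = 5

floor = 4, ceil = 5


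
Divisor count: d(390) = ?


390 = 2^1 × 3^1 × 5^1 × 13^1
d(390) = (1+1) × (1+1) × (1+1) × (1+1) = 16

16 divisors


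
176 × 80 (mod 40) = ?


176 × 80 = 14080
14080 mod 40 = 0


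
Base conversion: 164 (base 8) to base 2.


164 (base 8) = 116 (decimal)
116 (decimal) = 1110100 (base 2)


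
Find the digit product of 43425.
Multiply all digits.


4 × 3 × 4 × 2 × 5 = 480


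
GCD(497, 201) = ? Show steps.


497 = 2 * 201 + 95
201 = 2 * 95 + 11
95 = 8 * 11 + 7
11 = 1 * 7 + 4
7 = 1 * 4 + 3
4 = 1 * 3 + 1
3 = 3 * 1 + 0
GCD = 1


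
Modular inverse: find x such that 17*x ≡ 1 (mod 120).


Use the extended Euclidean algorithm on (120, 17); each row r = 120*s + 17*t:
r=120, s=1, t=0
r=17, s=0, t=1
q=7: r=1, s=1, t=-7   [120*(1) + 17*(-7) = 1]
q=17: r=0, s=-17, t=120   [120*(-17) + 17*(120) = 0]
GCD = 1 with t = -7, so 17*(-7) ≡ 1 (mod 120)
Inverse = -7 mod 120 = 113
Check: 17 * 113 = 1921 ≡ 1 (mod 120)

17^(-1) ≡ 113 (mod 120)


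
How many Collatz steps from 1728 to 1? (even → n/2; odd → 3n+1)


1728 → 864 → 432 → 216 → 108 → 54 → 27 → 82 → 41 → 124 → 62 → 31 → 94 → 47 → 142 → 71 → 214 → 107 → 322 → 161 → 484 → 242 → 121 → 364 → 182 → 91 → 274 → 137 → 412 → 206 → 103 → 310 → 155 → 466 → 233 → 700 → 350 → 175 → 526 → 263 → 790 → 395 → 1186 → 593 → 1780 → 890 → 445 → 1336 → 668 → 334 → 167 → 502 → 251 → 754 → 377 → 1132 → 566 → 283 → 850 → 425 → 1276 → 638 → 319 → 958 → 479 → 1438 → 719 → 2158 → 1079 → 3238 → 1619 → 4858 → 2429 → 7288 → 3644 → 1822 → 911 → 2734 → 1367 → 4102 → 2051 → 6154 → 3077 → 9232 → 4616 → 2308 → 1154 → 577 → 1732 → 866 → 433 → 1300 → 650 → 325 → 976 → 488 → 244 → 122 → 61 → 184 → 92 → 46 → 23 → 70 → 35 → 106 → 53 → 160 → 80 → 40 → 20 → 10 → 5 → 16 → 8 → 4 → 2 → 1
Total steps = 117

117 steps


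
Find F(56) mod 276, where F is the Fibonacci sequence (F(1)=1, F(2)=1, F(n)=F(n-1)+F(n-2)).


F(k) mod 276 for k=1..56:
1, 1, 2, 3, 5, 8, 13, 21, 34, 55, 89, 144, 233, 101, 58, 159, 217, 100, 41, 141, 182, 47, 229, 0, 229, 229, 182, 135, 41, 176, 217, 117, 58, 175, 233, 132, 89, 221, 34, 255, 13, 268, 5, 273, 2, 275, 1, 0, 1, 1, 2, 3, 5, 8, 13, 21
F(56) mod 276 = 21


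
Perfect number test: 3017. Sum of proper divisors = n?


Proper divisors of 3017: 1, 7, 431
Sum = 1 + 7 + 431 = 439

No, 3017 is not perfect (439 ≠ 3017)


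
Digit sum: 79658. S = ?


7 + 9 + 6 + 5 + 8 = 35


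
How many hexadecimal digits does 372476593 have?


372476593 in base 16 = 16338AB1
Number of digits = 8

8 digits (base 16)


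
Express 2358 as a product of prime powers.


2358 / 2 = 1179
1179 / 3 = 393
393 / 3 = 131
131 / 131 = 1
2358 = 2 × 3^2 × 131


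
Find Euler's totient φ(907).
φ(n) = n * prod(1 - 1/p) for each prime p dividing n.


907 = 907
Prime factors: 907
φ(907) = 907 × (1-1/907)
= 907 × 906/907 = 906

φ(907) = 906


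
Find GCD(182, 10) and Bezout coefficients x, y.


Tabular extended Euclidean (each row: r = 182*s + 10*t):
r=182, s=1, t=0
r=10, s=0, t=1
q=18: r=2, s=1, t=-18   [182*(1) + 10*(-18) = 2]
q=5: r=0, s=-5, t=91   [182*(-5) + 10*(91) = 0]
GCD = 2; from the row with r=2: x=1, y=-18
Check: 182*(1) + 10*(-18) = 182 - 180 = 2

GCD = 2, x = 1, y = -18


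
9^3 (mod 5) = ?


9^1 mod 5 = 4
9^2 mod 5 = 1
9^3 mod 5 = 4


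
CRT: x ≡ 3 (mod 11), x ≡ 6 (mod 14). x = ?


M = 11*14 = 154
M1 = M/11 = 14, M2 = M/14 = 11
M1^(-1) mod 11 = 4, M2^(-1) mod 14 = 9
x = 3*14*4 + 6*11*9 = 762
762 mod 154 = 146
Check: 146 mod 11 = 3 ✓, 146 mod 14 = 6 ✓

x ≡ 146 (mod 154)


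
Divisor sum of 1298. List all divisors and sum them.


Divisors of 1298: 1, 2, 11, 22, 59, 118, 649, 1298
Sum = 1 + 2 + 11 + 22 + 59 + 118 + 649 + 1298 = 2160

σ(1298) = 2160


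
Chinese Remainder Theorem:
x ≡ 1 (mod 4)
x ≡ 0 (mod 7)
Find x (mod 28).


M = 4*7 = 28
M1 = M/4 = 7, M2 = M/7 = 4
M1^(-1) mod 4 = 3, M2^(-1) mod 7 = 2
x = 1*7*3 + 0*4*2 = 21
21 mod 28 = 21
Check: 21 mod 4 = 1 ✓, 21 mod 7 = 0 ✓

x ≡ 21 (mod 28)


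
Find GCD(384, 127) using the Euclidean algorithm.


384 = 3 * 127 + 3
127 = 42 * 3 + 1
3 = 3 * 1 + 0
GCD = 1


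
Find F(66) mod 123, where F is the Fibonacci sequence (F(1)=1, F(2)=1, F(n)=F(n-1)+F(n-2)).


F(k) mod 123 for k=1..66:
1, 1, 2, 3, 5, 8, 13, 21, 34, 55, 89, 21, 110, 8, 118, 3, 121, 1, 122, 0, 122, 122, 121, 120, 118, 115, 110, 102, 89, 68, 34, 102, 13, 115, 5, 120, 2, 122, 1, 0, 1, 1, 2, 3, 5, 8, 13, 21, 34, 55, 89, 21, 110, 8, 118, 3, 121, 1, 122, 0, 122, 122, 121, 120, 118, 115
F(66) mod 123 = 115


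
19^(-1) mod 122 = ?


Use the extended Euclidean algorithm on (122, 19); each row r = 122*s + 19*t:
r=122, s=1, t=0
r=19, s=0, t=1
q=6: r=8, s=1, t=-6   [122*(1) + 19*(-6) = 8]
q=2: r=3, s=-2, t=13   [122*(-2) + 19*(13) = 3]
q=2: r=2, s=5, t=-32   [122*(5) + 19*(-32) = 2]
q=1: r=1, s=-7, t=45   [122*(-7) + 19*(45) = 1]
q=2: r=0, s=19, t=-122   [122*(19) + 19*(-122) = 0]
GCD = 1 with t = 45, so 19*(45) ≡ 1 (mod 122)
Inverse = 45 mod 122 = 45
Check: 19 * 45 = 855 ≡ 1 (mod 122)

19^(-1) ≡ 45 (mod 122)


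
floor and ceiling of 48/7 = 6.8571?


48/7 = 6.8571
floor = 6
ceil = 7

floor = 6, ceil = 7


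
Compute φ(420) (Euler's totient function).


420 = 2^2 × 3 × 5 × 7
Prime factors: 2, 3, 5, 7
φ(420) = 420 × (1-1/2) × (1-1/3) × (1-1/5) × (1-1/7)
= 420 × 1/2 × 2/3 × 4/5 × 6/7 = 96

φ(420) = 96


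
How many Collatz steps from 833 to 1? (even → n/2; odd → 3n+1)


833 → 2500 → 1250 → 625 → 1876 → 938 → 469 → 1408 → 704 → 352 → 176 → 88 → 44 → 22 → 11 → 34 → 17 → 52 → 26 → 13 → 40 → 20 → 10 → 5 → 16 → 8 → 4 → 2 → 1
Total steps = 28

28 steps


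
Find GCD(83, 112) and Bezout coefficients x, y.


Tabular extended Euclidean (each row: r = 83*s + 112*t):
r=83, s=1, t=0
r=112, s=0, t=1
q=0: r=83, s=1, t=0   [83*(1) + 112*(0) = 83]
q=1: r=29, s=-1, t=1   [83*(-1) + 112*(1) = 29]
q=2: r=25, s=3, t=-2   [83*(3) + 112*(-2) = 25]
q=1: r=4, s=-4, t=3   [83*(-4) + 112*(3) = 4]
q=6: r=1, s=27, t=-20   [83*(27) + 112*(-20) = 1]
q=4: r=0, s=-112, t=83   [83*(-112) + 112*(83) = 0]
GCD = 1; from the row with r=1: x=27, y=-20
Check: 83*(27) + 112*(-20) = 2241 - 2240 = 1

GCD = 1, x = 27, y = -20


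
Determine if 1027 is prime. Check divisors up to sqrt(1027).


1027 / 13 = 79 (exact division)
1027 is NOT prime.

No, 1027 is not prime


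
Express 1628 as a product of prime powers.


1628 / 2 = 814
814 / 2 = 407
407 / 11 = 37
37 / 37 = 1
1628 = 2^2 × 11 × 37


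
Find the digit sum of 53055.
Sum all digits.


5 + 3 + 0 + 5 + 5 = 18


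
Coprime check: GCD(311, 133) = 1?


Euclidean algorithm:
311 = 2 * 133 + 45
133 = 2 * 45 + 43
45 = 1 * 43 + 2
43 = 21 * 2 + 1
2 = 2 * 1 + 0
GCD(311, 133) = 1

Yes, coprime (GCD = 1)


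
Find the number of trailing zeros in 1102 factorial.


floor(1102/5) = 220
floor(1102/25) = 44
floor(1102/125) = 8
floor(1102/625) = 1
Total = 273

273 trailing zeros


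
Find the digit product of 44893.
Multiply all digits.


4 × 4 × 8 × 9 × 3 = 3456


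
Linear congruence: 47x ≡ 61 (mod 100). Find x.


GCD(47, 100) = 1, unique solution
a^(-1) mod 100 = 83
x = 83 * 61 mod 100 = 63

x ≡ 63 (mod 100)


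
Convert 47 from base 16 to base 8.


47 (base 16) = 71 (decimal)
71 (decimal) = 107 (base 8)


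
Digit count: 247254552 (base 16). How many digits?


247254552 in base 16 = EBCCE18
Number of digits = 7

7 digits (base 16)


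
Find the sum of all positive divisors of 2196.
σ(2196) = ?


Divisors of 2196: 1, 2, 3, 4, 6, 9, 12, 18, 36, 61, 122, 183, 244, 366, 549, 732, 1098, 2196
Sum = 1 + 2 + 3 + 4 + 6 + 9 + 12 + 18 + 36 + 61 + 122 + 183 + 244 + 366 + 549 + 732 + 1098 + 2196 = 5642

σ(2196) = 5642


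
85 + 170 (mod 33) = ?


85 + 170 = 255
255 mod 33 = 24


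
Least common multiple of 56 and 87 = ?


GCD(56, 87) = 1
LCM = 56*87/1 = 4872/1 = 4872

LCM = 4872


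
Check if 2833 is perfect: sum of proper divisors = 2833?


Proper divisors of 2833: 1
Sum = 1 = 1

No, 2833 is not perfect (1 ≠ 2833)


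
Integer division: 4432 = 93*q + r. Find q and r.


4432 = 93 * 47 + 61
Check: 4371 + 61 = 4432

q = 47, r = 61


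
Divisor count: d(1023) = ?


1023 = 3^1 × 11^1 × 31^1
d(1023) = (1+1) × (1+1) × (1+1) = 8

8 divisors


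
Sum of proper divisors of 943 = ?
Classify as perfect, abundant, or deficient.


Proper divisors: 1, 23, 41
Sum = 1 + 23 + 41 = 65
65 < 943 → deficient

s(943) = 65 (deficient)


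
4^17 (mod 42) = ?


4^1 mod 42 = 4
4^2 mod 42 = 16
4^3 mod 42 = 22
4^4 mod 42 = 4
4^5 mod 42 = 16
4^6 mod 42 = 22
4^7 mod 42 = 4
4^8 mod 42 = 16
4^9 mod 42 = 22
4^10 mod 42 = 4
4^11 mod 42 = 16
4^12 mod 42 = 22
4^13 mod 42 = 4
4^14 mod 42 = 16
4^15 mod 42 = 22
4^16 mod 42 = 4
4^17 mod 42 = 16


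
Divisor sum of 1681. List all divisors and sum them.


Divisors of 1681: 1, 41, 1681
Sum = 1 + 41 + 1681 = 1723

σ(1681) = 1723


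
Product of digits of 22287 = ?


2 × 2 × 2 × 8 × 7 = 448


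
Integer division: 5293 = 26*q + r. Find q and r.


5293 = 26 * 203 + 15
Check: 5278 + 15 = 5293

q = 203, r = 15


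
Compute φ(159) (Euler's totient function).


159 = 3 × 53
Prime factors: 3, 53
φ(159) = 159 × (1-1/3) × (1-1/53)
= 159 × 2/3 × 52/53 = 104

φ(159) = 104


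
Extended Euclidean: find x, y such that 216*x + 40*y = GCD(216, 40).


Tabular extended Euclidean (each row: r = 216*s + 40*t):
r=216, s=1, t=0
r=40, s=0, t=1
q=5: r=16, s=1, t=-5   [216*(1) + 40*(-5) = 16]
q=2: r=8, s=-2, t=11   [216*(-2) + 40*(11) = 8]
q=2: r=0, s=5, t=-27   [216*(5) + 40*(-27) = 0]
GCD = 8; from the row with r=8: x=-2, y=11
Check: 216*(-2) + 40*(11) = -432 + 440 = 8

GCD = 8, x = -2, y = 11


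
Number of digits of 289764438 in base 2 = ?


289764438 in base 2 = 10001010001010111010001010110
Number of digits = 29

29 digits (base 2)


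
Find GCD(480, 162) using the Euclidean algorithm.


480 = 2 * 162 + 156
162 = 1 * 156 + 6
156 = 26 * 6 + 0
GCD = 6


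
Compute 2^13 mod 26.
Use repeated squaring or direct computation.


2^1 mod 26 = 2
2^2 mod 26 = 4
2^3 mod 26 = 8
2^4 mod 26 = 16
2^5 mod 26 = 6
2^6 mod 26 = 12
2^7 mod 26 = 24
2^8 mod 26 = 22
2^9 mod 26 = 18
2^10 mod 26 = 10
2^11 mod 26 = 20
2^12 mod 26 = 14
2^13 mod 26 = 2


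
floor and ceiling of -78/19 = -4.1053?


-78/19 = -4.1053
floor = -5
ceil = -4

floor = -5, ceil = -4


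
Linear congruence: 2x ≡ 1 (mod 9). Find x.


GCD(2, 9) = 1, unique solution
a^(-1) mod 9 = 5
x = 5 * 1 mod 9 = 5

x ≡ 5 (mod 9)


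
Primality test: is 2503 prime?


Check divisors up to sqrt(2503) = 50.0300
No divisors found.
2503 is prime.

Yes, 2503 is prime


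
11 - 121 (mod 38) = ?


11 - 121 = -110
-110 mod 38 = 4


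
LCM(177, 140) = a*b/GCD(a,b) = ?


GCD(177, 140) = 1
LCM = 177*140/1 = 24780/1 = 24780

LCM = 24780


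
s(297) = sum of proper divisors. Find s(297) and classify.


Proper divisors: 1, 3, 9, 11, 27, 33, 99
Sum = 1 + 3 + 9 + 11 + 27 + 33 + 99 = 183
183 < 297 → deficient

s(297) = 183 (deficient)


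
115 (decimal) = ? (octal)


115 (base 10) = 115 (decimal)
115 (decimal) = 163 (base 8)


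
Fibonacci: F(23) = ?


Sequence: 1, 1, 2, 3, 5, 8, 13, 21, 34, 55, 89, 144, 233, 377, 610, 987, 1597, 2584, 4181, 6765, 10946, 17711, 28657
F(23) = 28657


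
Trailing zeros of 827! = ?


floor(827/5) = 165
floor(827/25) = 33
floor(827/125) = 6
floor(827/625) = 1
Total = 205

205 trailing zeros


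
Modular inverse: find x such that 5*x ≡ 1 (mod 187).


Use the extended Euclidean algorithm on (187, 5); each row r = 187*s + 5*t:
r=187, s=1, t=0
r=5, s=0, t=1
q=37: r=2, s=1, t=-37   [187*(1) + 5*(-37) = 2]
q=2: r=1, s=-2, t=75   [187*(-2) + 5*(75) = 1]
q=2: r=0, s=5, t=-187   [187*(5) + 5*(-187) = 0]
GCD = 1 with t = 75, so 5*(75) ≡ 1 (mod 187)
Inverse = 75 mod 187 = 75
Check: 5 * 75 = 375 ≡ 1 (mod 187)

5^(-1) ≡ 75 (mod 187)


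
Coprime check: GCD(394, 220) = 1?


Euclidean algorithm:
394 = 1 * 220 + 174
220 = 1 * 174 + 46
174 = 3 * 46 + 36
46 = 1 * 36 + 10
36 = 3 * 10 + 6
10 = 1 * 6 + 4
6 = 1 * 4 + 2
4 = 2 * 2 + 0
GCD(394, 220) = 2

No, not coprime (GCD = 2)


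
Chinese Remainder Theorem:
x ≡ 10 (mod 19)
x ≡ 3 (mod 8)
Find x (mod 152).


M = 19*8 = 152
M1 = M/19 = 8, M2 = M/8 = 19
M1^(-1) mod 19 = 12, M2^(-1) mod 8 = 3
x = 10*8*12 + 3*19*3 = 1131
1131 mod 152 = 67
Check: 67 mod 19 = 10 ✓, 67 mod 8 = 3 ✓

x ≡ 67 (mod 152)


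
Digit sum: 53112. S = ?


5 + 3 + 1 + 1 + 2 = 12


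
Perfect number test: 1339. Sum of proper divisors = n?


Proper divisors of 1339: 1, 13, 103
Sum = 1 + 13 + 103 = 117

No, 1339 is not perfect (117 ≠ 1339)


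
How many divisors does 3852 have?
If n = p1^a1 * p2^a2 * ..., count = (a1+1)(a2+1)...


3852 = 2^2 × 3^2 × 107^1
d(3852) = (2+1) × (2+1) × (1+1) = 18

18 divisors


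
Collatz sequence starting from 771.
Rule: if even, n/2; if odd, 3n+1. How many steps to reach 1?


771 → 2314 → 1157 → 3472 → 1736 → 868 → 434 → 217 → 652 → 326 → 163 → 490 → 245 → 736 → 368 → 184 → 92 → 46 → 23 → 70 → 35 → 106 → 53 → 160 → 80 → 40 → 20 → 10 → 5 → 16 → 8 → 4 → 2 → 1
Total steps = 33

33 steps


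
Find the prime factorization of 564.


564 / 2 = 282
282 / 2 = 141
141 / 3 = 47
47 / 47 = 1
564 = 2^2 × 3 × 47


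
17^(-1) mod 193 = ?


Use the extended Euclidean algorithm on (193, 17); each row r = 193*s + 17*t:
r=193, s=1, t=0
r=17, s=0, t=1
q=11: r=6, s=1, t=-11   [193*(1) + 17*(-11) = 6]
q=2: r=5, s=-2, t=23   [193*(-2) + 17*(23) = 5]
q=1: r=1, s=3, t=-34   [193*(3) + 17*(-34) = 1]
q=5: r=0, s=-17, t=193   [193*(-17) + 17*(193) = 0]
GCD = 1 with t = -34, so 17*(-34) ≡ 1 (mod 193)
Inverse = -34 mod 193 = 159
Check: 17 * 159 = 2703 ≡ 1 (mod 193)

17^(-1) ≡ 159 (mod 193)


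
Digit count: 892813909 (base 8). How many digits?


892813909 in base 8 = 6515641125
Number of digits = 10

10 digits (base 8)


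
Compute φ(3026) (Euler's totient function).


3026 = 2 × 17 × 89
Prime factors: 2, 17, 89
φ(3026) = 3026 × (1-1/2) × (1-1/17) × (1-1/89)
= 3026 × 1/2 × 16/17 × 88/89 = 1408

φ(3026) = 1408


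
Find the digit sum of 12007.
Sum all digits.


1 + 2 + 0 + 0 + 7 = 10


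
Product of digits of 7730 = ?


7 × 7 × 3 × 0 = 0


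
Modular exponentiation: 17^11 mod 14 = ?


17^1 mod 14 = 3
17^2 mod 14 = 9
17^3 mod 14 = 13
17^4 mod 14 = 11
17^5 mod 14 = 5
17^6 mod 14 = 1
17^7 mod 14 = 3
17^8 mod 14 = 9
17^9 mod 14 = 13
17^10 mod 14 = 11
17^11 mod 14 = 5


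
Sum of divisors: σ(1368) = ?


Divisors of 1368: 1, 2, 3, 4, 6, 8, 9, 12, 18, 19, 24, 36, 38, 57, 72, 76, 114, 152, 171, 228, 342, 456, 684, 1368
Sum = 1 + 2 + 3 + 4 + 6 + 8 + 9 + 12 + 18 + 19 + 24 + 36 + 38 + 57 + 72 + 76 + 114 + 152 + 171 + 228 + 342 + 456 + 684 + 1368 = 3900

σ(1368) = 3900


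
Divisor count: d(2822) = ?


2822 = 2^1 × 17^1 × 83^1
d(2822) = (1+1) × (1+1) × (1+1) = 8

8 divisors


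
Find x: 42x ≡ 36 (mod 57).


GCD(42, 57) = 3 divides 36
Divide: 14x ≡ 12 (mod 19)
x ≡ 9 (mod 19)


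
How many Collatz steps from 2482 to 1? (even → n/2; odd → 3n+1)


2482 → 1241 → 3724 → 1862 → 931 → 2794 → 1397 → 4192 → 2096 → 1048 → 524 → 262 → 131 → 394 → 197 → 592 → 296 → 148 → 74 → 37 → 112 → 56 → 28 → 14 → 7 → 22 → 11 → 34 → 17 → 52 → 26 → 13 → 40 → 20 → 10 → 5 → 16 → 8 → 4 → 2 → 1
Total steps = 40

40 steps


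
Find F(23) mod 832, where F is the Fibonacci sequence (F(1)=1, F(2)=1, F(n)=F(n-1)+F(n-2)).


F(k) mod 832 for k=1..23:
1, 1, 2, 3, 5, 8, 13, 21, 34, 55, 89, 144, 233, 377, 610, 155, 765, 88, 21, 109, 130, 239, 369
F(23) mod 832 = 369


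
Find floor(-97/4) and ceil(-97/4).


-97/4 = -24.2500
floor = -25
ceil = -24

floor = -25, ceil = -24


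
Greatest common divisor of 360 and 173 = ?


360 = 2 * 173 + 14
173 = 12 * 14 + 5
14 = 2 * 5 + 4
5 = 1 * 4 + 1
4 = 4 * 1 + 0
GCD = 1


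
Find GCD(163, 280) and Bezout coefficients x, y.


Tabular extended Euclidean (each row: r = 163*s + 280*t):
r=163, s=1, t=0
r=280, s=0, t=1
q=0: r=163, s=1, t=0   [163*(1) + 280*(0) = 163]
q=1: r=117, s=-1, t=1   [163*(-1) + 280*(1) = 117]
q=1: r=46, s=2, t=-1   [163*(2) + 280*(-1) = 46]
q=2: r=25, s=-5, t=3   [163*(-5) + 280*(3) = 25]
q=1: r=21, s=7, t=-4   [163*(7) + 280*(-4) = 21]
q=1: r=4, s=-12, t=7   [163*(-12) + 280*(7) = 4]
q=5: r=1, s=67, t=-39   [163*(67) + 280*(-39) = 1]
q=4: r=0, s=-280, t=163   [163*(-280) + 280*(163) = 0]
GCD = 1; from the row with r=1: x=67, y=-39
Check: 163*(67) + 280*(-39) = 10921 - 10920 = 1

GCD = 1, x = 67, y = -39


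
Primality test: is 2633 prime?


Check divisors up to sqrt(2633) = 51.3128
No divisors found.
2633 is prime.

Yes, 2633 is prime


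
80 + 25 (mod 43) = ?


80 + 25 = 105
105 mod 43 = 19


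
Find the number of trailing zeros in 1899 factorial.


floor(1899/5) = 379
floor(1899/25) = 75
floor(1899/125) = 15
floor(1899/625) = 3
Total = 472

472 trailing zeros


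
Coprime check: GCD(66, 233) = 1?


Euclidean algorithm:
233 = 3 * 66 + 35
66 = 1 * 35 + 31
35 = 1 * 31 + 4
31 = 7 * 4 + 3
4 = 1 * 3 + 1
3 = 3 * 1 + 0
GCD(66, 233) = 1

Yes, coprime (GCD = 1)


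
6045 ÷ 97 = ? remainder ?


6045 = 97 * 62 + 31
Check: 6014 + 31 = 6045

q = 62, r = 31


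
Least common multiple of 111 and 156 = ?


GCD(111, 156) = 3
LCM = 111*156/3 = 17316/3 = 5772

LCM = 5772


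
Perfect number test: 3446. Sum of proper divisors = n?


Proper divisors of 3446: 1, 2, 1723
Sum = 1 + 2 + 1723 = 1726

No, 3446 is not perfect (1726 ≠ 3446)


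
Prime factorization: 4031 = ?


4031 / 29 = 139
139 / 139 = 1
4031 = 29 × 139


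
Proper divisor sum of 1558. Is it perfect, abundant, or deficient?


Proper divisors: 1, 2, 19, 38, 41, 82, 779
Sum = 1 + 2 + 19 + 38 + 41 + 82 + 779 = 962
962 < 1558 → deficient

s(1558) = 962 (deficient)


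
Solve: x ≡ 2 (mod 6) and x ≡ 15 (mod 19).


M = 6*19 = 114
M1 = M/6 = 19, M2 = M/19 = 6
M1^(-1) mod 6 = 1, M2^(-1) mod 19 = 16
x = 2*19*1 + 15*6*16 = 1478
1478 mod 114 = 110
Check: 110 mod 6 = 2 ✓, 110 mod 19 = 15 ✓

x ≡ 110 (mod 114)


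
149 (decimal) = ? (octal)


149 (base 10) = 149 (decimal)
149 (decimal) = 225 (base 8)


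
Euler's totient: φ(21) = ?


21 = 3 × 7
Prime factors: 3, 7
φ(21) = 21 × (1-1/3) × (1-1/7)
= 21 × 2/3 × 6/7 = 12

φ(21) = 12


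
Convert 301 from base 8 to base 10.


301 (base 8) = 193 (decimal)
193 (decimal) = 193 (base 10)


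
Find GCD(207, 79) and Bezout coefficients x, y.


Tabular extended Euclidean (each row: r = 207*s + 79*t):
r=207, s=1, t=0
r=79, s=0, t=1
q=2: r=49, s=1, t=-2   [207*(1) + 79*(-2) = 49]
q=1: r=30, s=-1, t=3   [207*(-1) + 79*(3) = 30]
q=1: r=19, s=2, t=-5   [207*(2) + 79*(-5) = 19]
q=1: r=11, s=-3, t=8   [207*(-3) + 79*(8) = 11]
q=1: r=8, s=5, t=-13   [207*(5) + 79*(-13) = 8]
q=1: r=3, s=-8, t=21   [207*(-8) + 79*(21) = 3]
q=2: r=2, s=21, t=-55   [207*(21) + 79*(-55) = 2]
q=1: r=1, s=-29, t=76   [207*(-29) + 79*(76) = 1]
q=2: r=0, s=79, t=-207   [207*(79) + 79*(-207) = 0]
GCD = 1; from the row with r=1: x=-29, y=76
Check: 207*(-29) + 79*(76) = -6003 + 6004 = 1

GCD = 1, x = -29, y = 76


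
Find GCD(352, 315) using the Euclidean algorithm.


352 = 1 * 315 + 37
315 = 8 * 37 + 19
37 = 1 * 19 + 18
19 = 1 * 18 + 1
18 = 18 * 1 + 0
GCD = 1


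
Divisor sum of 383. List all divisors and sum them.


Divisors of 383: 1, 383
Sum = 1 + 383 = 384

σ(383) = 384


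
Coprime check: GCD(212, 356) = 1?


Euclidean algorithm:
356 = 1 * 212 + 144
212 = 1 * 144 + 68
144 = 2 * 68 + 8
68 = 8 * 8 + 4
8 = 2 * 4 + 0
GCD(212, 356) = 4

No, not coprime (GCD = 4)


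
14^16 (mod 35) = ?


14^1 mod 35 = 14
14^2 mod 35 = 21
14^3 mod 35 = 14
14^4 mod 35 = 21
14^5 mod 35 = 14
14^6 mod 35 = 21
14^7 mod 35 = 14
14^8 mod 35 = 21
14^9 mod 35 = 14
14^10 mod 35 = 21
14^11 mod 35 = 14
14^12 mod 35 = 21
14^13 mod 35 = 14
14^14 mod 35 = 21
14^15 mod 35 = 14
14^16 mod 35 = 21


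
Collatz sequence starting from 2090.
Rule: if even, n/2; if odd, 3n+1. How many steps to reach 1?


2090 → 1045 → 3136 → 1568 → 784 → 392 → 196 → 98 → 49 → 148 → 74 → 37 → 112 → 56 → 28 → 14 → 7 → 22 → 11 → 34 → 17 → 52 → 26 → 13 → 40 → 20 → 10 → 5 → 16 → 8 → 4 → 2 → 1
Total steps = 32

32 steps


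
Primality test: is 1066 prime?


1066 / 2 = 533 (exact division)
1066 is NOT prime.

No, 1066 is not prime


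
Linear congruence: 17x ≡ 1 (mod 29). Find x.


GCD(17, 29) = 1, unique solution
a^(-1) mod 29 = 12
x = 12 * 1 mod 29 = 12

x ≡ 12 (mod 29)


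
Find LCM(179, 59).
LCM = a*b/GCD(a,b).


GCD(179, 59) = 1
LCM = 179*59/1 = 10561/1 = 10561

LCM = 10561


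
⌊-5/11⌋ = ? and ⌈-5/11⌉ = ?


-5/11 = -0.4545
floor = -1
ceil = 0

floor = -1, ceil = 0


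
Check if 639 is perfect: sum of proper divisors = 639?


Proper divisors of 639: 1, 3, 9, 71, 213
Sum = 1 + 3 + 9 + 71 + 213 = 297

No, 639 is not perfect (297 ≠ 639)


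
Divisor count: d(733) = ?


733 = 733^1
d(733) = (1+1) = 2

2 divisors


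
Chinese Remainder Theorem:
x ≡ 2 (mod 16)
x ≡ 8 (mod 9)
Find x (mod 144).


M = 16*9 = 144
M1 = M/16 = 9, M2 = M/9 = 16
M1^(-1) mod 16 = 9, M2^(-1) mod 9 = 4
x = 2*9*9 + 8*16*4 = 674
674 mod 144 = 98
Check: 98 mod 16 = 2 ✓, 98 mod 9 = 8 ✓

x ≡ 98 (mod 144)


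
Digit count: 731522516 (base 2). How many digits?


731522516 in base 2 = 101011100110100010010111010100
Number of digits = 30

30 digits (base 2)


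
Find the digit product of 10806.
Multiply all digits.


1 × 0 × 8 × 0 × 6 = 0


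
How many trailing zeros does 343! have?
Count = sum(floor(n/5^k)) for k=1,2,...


floor(343/5) = 68
floor(343/25) = 13
floor(343/125) = 2
Total = 83

83 trailing zeros


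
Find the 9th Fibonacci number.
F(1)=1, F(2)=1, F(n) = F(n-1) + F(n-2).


Sequence: 1, 1, 2, 3, 5, 8, 13, 21, 34
F(9) = 34


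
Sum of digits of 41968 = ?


4 + 1 + 9 + 6 + 8 = 28


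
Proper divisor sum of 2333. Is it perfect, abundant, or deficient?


Proper divisors: 1
Sum = 1 = 1
1 < 2333 → deficient

s(2333) = 1 (deficient)


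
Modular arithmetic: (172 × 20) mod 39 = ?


172 × 20 = 3440
3440 mod 39 = 8


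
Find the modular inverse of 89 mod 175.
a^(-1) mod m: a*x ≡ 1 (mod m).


Use the extended Euclidean algorithm on (175, 89); each row r = 175*s + 89*t:
r=175, s=1, t=0
r=89, s=0, t=1
q=1: r=86, s=1, t=-1   [175*(1) + 89*(-1) = 86]
q=1: r=3, s=-1, t=2   [175*(-1) + 89*(2) = 3]
q=28: r=2, s=29, t=-57   [175*(29) + 89*(-57) = 2]
q=1: r=1, s=-30, t=59   [175*(-30) + 89*(59) = 1]
q=2: r=0, s=89, t=-175   [175*(89) + 89*(-175) = 0]
GCD = 1 with t = 59, so 89*(59) ≡ 1 (mod 175)
Inverse = 59 mod 175 = 59
Check: 89 * 59 = 5251 ≡ 1 (mod 175)

89^(-1) ≡ 59 (mod 175)


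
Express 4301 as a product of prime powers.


4301 / 11 = 391
391 / 17 = 23
23 / 23 = 1
4301 = 11 × 17 × 23


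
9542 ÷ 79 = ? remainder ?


9542 = 79 * 120 + 62
Check: 9480 + 62 = 9542

q = 120, r = 62


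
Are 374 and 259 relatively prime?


Euclidean algorithm:
374 = 1 * 259 + 115
259 = 2 * 115 + 29
115 = 3 * 29 + 28
29 = 1 * 28 + 1
28 = 28 * 1 + 0
GCD(374, 259) = 1

Yes, coprime (GCD = 1)


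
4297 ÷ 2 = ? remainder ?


4297 = 2 * 2148 + 1
Check: 4296 + 1 = 4297

q = 2148, r = 1


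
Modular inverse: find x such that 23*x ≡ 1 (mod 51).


Use the extended Euclidean algorithm on (51, 23); each row r = 51*s + 23*t:
r=51, s=1, t=0
r=23, s=0, t=1
q=2: r=5, s=1, t=-2   [51*(1) + 23*(-2) = 5]
q=4: r=3, s=-4, t=9   [51*(-4) + 23*(9) = 3]
q=1: r=2, s=5, t=-11   [51*(5) + 23*(-11) = 2]
q=1: r=1, s=-9, t=20   [51*(-9) + 23*(20) = 1]
q=2: r=0, s=23, t=-51   [51*(23) + 23*(-51) = 0]
GCD = 1 with t = 20, so 23*(20) ≡ 1 (mod 51)
Inverse = 20 mod 51 = 20
Check: 23 * 20 = 460 ≡ 1 (mod 51)

23^(-1) ≡ 20 (mod 51)


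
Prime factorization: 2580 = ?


2580 / 2 = 1290
1290 / 2 = 645
645 / 3 = 215
215 / 5 = 43
43 / 43 = 1
2580 = 2^2 × 3 × 5 × 43


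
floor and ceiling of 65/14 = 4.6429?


65/14 = 4.6429
floor = 4
ceil = 5

floor = 4, ceil = 5


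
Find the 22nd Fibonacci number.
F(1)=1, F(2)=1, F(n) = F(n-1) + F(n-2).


Sequence: 1, 1, 2, 3, 5, 8, 13, 21, 34, 55, 89, 144, 233, 377, 610, 987, 1597, 2584, 4181, 6765, 10946, 17711
F(22) = 17711


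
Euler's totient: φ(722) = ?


722 = 2 × 19^2
Prime factors: 2, 19
φ(722) = 722 × (1-1/2) × (1-1/19)
= 722 × 1/2 × 18/19 = 342

φ(722) = 342


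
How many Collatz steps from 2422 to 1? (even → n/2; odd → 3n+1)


2422 → 1211 → 3634 → 1817 → 5452 → 2726 → 1363 → 4090 → 2045 → 6136 → 3068 → 1534 → 767 → 2302 → 1151 → 3454 → 1727 → 5182 → 2591 → 7774 → 3887 → 11662 → 5831 → 17494 → 8747 → 26242 → 13121 → 39364 → 19682 → 9841 → 29524 → 14762 → 7381 → 22144 → 11072 → 5536 → 2768 → 1384 → 692 → 346 → 173 → 520 → 260 → 130 → 65 → 196 → 98 → 49 → 148 → 74 → 37 → 112 → 56 → 28 → 14 → 7 → 22 → 11 → 34 → 17 → 52 → 26 → 13 → 40 → 20 → 10 → 5 → 16 → 8 → 4 → 2 → 1
Total steps = 71

71 steps


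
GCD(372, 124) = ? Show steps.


372 = 3 * 124 + 0
GCD = 124


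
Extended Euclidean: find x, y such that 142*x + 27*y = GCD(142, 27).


Tabular extended Euclidean (each row: r = 142*s + 27*t):
r=142, s=1, t=0
r=27, s=0, t=1
q=5: r=7, s=1, t=-5   [142*(1) + 27*(-5) = 7]
q=3: r=6, s=-3, t=16   [142*(-3) + 27*(16) = 6]
q=1: r=1, s=4, t=-21   [142*(4) + 27*(-21) = 1]
q=6: r=0, s=-27, t=142   [142*(-27) + 27*(142) = 0]
GCD = 1; from the row with r=1: x=4, y=-21
Check: 142*(4) + 27*(-21) = 568 - 567 = 1

GCD = 1, x = 4, y = -21


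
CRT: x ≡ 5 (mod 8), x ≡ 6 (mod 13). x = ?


M = 8*13 = 104
M1 = M/8 = 13, M2 = M/13 = 8
M1^(-1) mod 8 = 5, M2^(-1) mod 13 = 5
x = 5*13*5 + 6*8*5 = 565
565 mod 104 = 45
Check: 45 mod 8 = 5 ✓, 45 mod 13 = 6 ✓

x ≡ 45 (mod 104)


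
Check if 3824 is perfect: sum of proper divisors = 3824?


Proper divisors of 3824: 1, 2, 4, 8, 16, 239, 478, 956, 1912
Sum = 1 + 2 + 4 + 8 + 16 + 239 + 478 + 956 + 1912 = 3616

No, 3824 is not perfect (3616 ≠ 3824)


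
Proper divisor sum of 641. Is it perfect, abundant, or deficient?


Proper divisors: 1
Sum = 1 = 1
1 < 641 → deficient

s(641) = 1 (deficient)


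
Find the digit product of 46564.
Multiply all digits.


4 × 6 × 5 × 6 × 4 = 2880


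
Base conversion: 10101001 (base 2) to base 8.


10101001 (base 2) = 169 (decimal)
169 (decimal) = 251 (base 8)


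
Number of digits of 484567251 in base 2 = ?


484567251 in base 2 = 11100111000011110100011010011
Number of digits = 29

29 digits (base 2)


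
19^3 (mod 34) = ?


19^1 mod 34 = 19
19^2 mod 34 = 21
19^3 mod 34 = 25


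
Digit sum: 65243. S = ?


6 + 5 + 2 + 4 + 3 = 20


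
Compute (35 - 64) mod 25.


35 - 64 = -29
-29 mod 25 = 21


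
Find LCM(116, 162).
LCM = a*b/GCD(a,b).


GCD(116, 162) = 2
LCM = 116*162/2 = 18792/2 = 9396

LCM = 9396


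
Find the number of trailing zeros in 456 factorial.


floor(456/5) = 91
floor(456/25) = 18
floor(456/125) = 3
Total = 112

112 trailing zeros


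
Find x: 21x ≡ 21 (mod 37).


GCD(21, 37) = 1, unique solution
a^(-1) mod 37 = 30
x = 30 * 21 mod 37 = 1

x ≡ 1 (mod 37)


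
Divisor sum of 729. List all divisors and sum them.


Divisors of 729: 1, 3, 9, 27, 81, 243, 729
Sum = 1 + 3 + 9 + 27 + 81 + 243 + 729 = 1093

σ(729) = 1093


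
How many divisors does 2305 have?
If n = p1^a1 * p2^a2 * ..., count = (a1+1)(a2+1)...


2305 = 5^1 × 461^1
d(2305) = (1+1) × (1+1) = 4

4 divisors


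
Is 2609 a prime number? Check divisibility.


Check divisors up to sqrt(2609) = 51.0784
No divisors found.
2609 is prime.

Yes, 2609 is prime


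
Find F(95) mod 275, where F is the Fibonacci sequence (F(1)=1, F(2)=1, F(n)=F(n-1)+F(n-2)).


F(k) mod 275 for k=1..95:
1, 1, 2, 3, 5, 8, 13, 21, 34, 55, 89, 144, 233, 102, 60, 162, 222, 109, 56, 165, 221, 111, 57, 168, 225, 118, 68, 186, 254, 165, 144, 34, 178, 212, 115, 52, 167, 219, 111, 55, 166, 221, 112, 58, 170, 228, 123, 76, 199, 0, 199, 199, 123, 47, 170, 217, 112, 54, 166, 220, 111, 56, 167, 223, 115, 63, 178, 241, 144, 110, 254, 89, 68, 157, 225, 107, 57, 164, 221, 110, 56, 166, 222, 113, 60, 173, 233, 131, 89, 220, 34, 254, 13, 267, 5
F(95) mod 275 = 5


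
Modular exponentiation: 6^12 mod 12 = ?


6^1 mod 12 = 6
6^2 mod 12 = 0
6^3 mod 12 = 0
6^4 mod 12 = 0
6^5 mod 12 = 0
6^6 mod 12 = 0
6^7 mod 12 = 0
6^8 mod 12 = 0
6^9 mod 12 = 0
6^10 mod 12 = 0
6^11 mod 12 = 0
6^12 mod 12 = 0


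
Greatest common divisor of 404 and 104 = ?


404 = 3 * 104 + 92
104 = 1 * 92 + 12
92 = 7 * 12 + 8
12 = 1 * 8 + 4
8 = 2 * 4 + 0
GCD = 4


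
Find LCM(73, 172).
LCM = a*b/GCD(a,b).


GCD(73, 172) = 1
LCM = 73*172/1 = 12556/1 = 12556

LCM = 12556


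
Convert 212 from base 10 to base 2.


212 (base 10) = 212 (decimal)
212 (decimal) = 11010100 (base 2)


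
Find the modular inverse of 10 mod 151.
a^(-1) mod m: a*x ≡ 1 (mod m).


Use the extended Euclidean algorithm on (151, 10); each row r = 151*s + 10*t:
r=151, s=1, t=0
r=10, s=0, t=1
q=15: r=1, s=1, t=-15   [151*(1) + 10*(-15) = 1]
q=10: r=0, s=-10, t=151   [151*(-10) + 10*(151) = 0]
GCD = 1 with t = -15, so 10*(-15) ≡ 1 (mod 151)
Inverse = -15 mod 151 = 136
Check: 10 * 136 = 1360 ≡ 1 (mod 151)

10^(-1) ≡ 136 (mod 151)


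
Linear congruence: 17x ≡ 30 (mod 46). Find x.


GCD(17, 46) = 1, unique solution
a^(-1) mod 46 = 19
x = 19 * 30 mod 46 = 18

x ≡ 18 (mod 46)


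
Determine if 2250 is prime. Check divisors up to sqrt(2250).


2250 / 2 = 1125 (exact division)
2250 is NOT prime.

No, 2250 is not prime


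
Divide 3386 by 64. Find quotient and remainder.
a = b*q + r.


3386 = 64 * 52 + 58
Check: 3328 + 58 = 3386

q = 52, r = 58


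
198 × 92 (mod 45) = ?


198 × 92 = 18216
18216 mod 45 = 36


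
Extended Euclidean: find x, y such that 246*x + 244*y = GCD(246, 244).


Tabular extended Euclidean (each row: r = 246*s + 244*t):
r=246, s=1, t=0
r=244, s=0, t=1
q=1: r=2, s=1, t=-1   [246*(1) + 244*(-1) = 2]
q=122: r=0, s=-122, t=123   [246*(-122) + 244*(123) = 0]
GCD = 2; from the row with r=2: x=1, y=-1
Check: 246*(1) + 244*(-1) = 246 - 244 = 2

GCD = 2, x = 1, y = -1


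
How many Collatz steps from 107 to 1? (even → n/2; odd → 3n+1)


107 → 322 → 161 → 484 → 242 → 121 → 364 → 182 → 91 → 274 → 137 → 412 → 206 → 103 → 310 → 155 → 466 → 233 → 700 → 350 → 175 → 526 → 263 → 790 → 395 → 1186 → 593 → 1780 → 890 → 445 → 1336 → 668 → 334 → 167 → 502 → 251 → 754 → 377 → 1132 → 566 → 283 → 850 → 425 → 1276 → 638 → 319 → 958 → 479 → 1438 → 719 → 2158 → 1079 → 3238 → 1619 → 4858 → 2429 → 7288 → 3644 → 1822 → 911 → 2734 → 1367 → 4102 → 2051 → 6154 → 3077 → 9232 → 4616 → 2308 → 1154 → 577 → 1732 → 866 → 433 → 1300 → 650 → 325 → 976 → 488 → 244 → 122 → 61 → 184 → 92 → 46 → 23 → 70 → 35 → 106 → 53 → 160 → 80 → 40 → 20 → 10 → 5 → 16 → 8 → 4 → 2 → 1
Total steps = 100

100 steps


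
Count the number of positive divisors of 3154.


3154 = 2^1 × 19^1 × 83^1
d(3154) = (1+1) × (1+1) × (1+1) = 8

8 divisors


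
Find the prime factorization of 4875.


4875 / 3 = 1625
1625 / 5 = 325
325 / 5 = 65
65 / 5 = 13
13 / 13 = 1
4875 = 3 × 5^3 × 13


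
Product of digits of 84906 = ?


8 × 4 × 9 × 0 × 6 = 0


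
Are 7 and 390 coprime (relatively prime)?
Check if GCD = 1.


Euclidean algorithm:
390 = 55 * 7 + 5
7 = 1 * 5 + 2
5 = 2 * 2 + 1
2 = 2 * 1 + 0
GCD(7, 390) = 1

Yes, coprime (GCD = 1)


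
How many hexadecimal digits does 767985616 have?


767985616 in base 16 = 2DC687D0
Number of digits = 8

8 digits (base 16)


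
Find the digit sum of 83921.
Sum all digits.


8 + 3 + 9 + 2 + 1 = 23


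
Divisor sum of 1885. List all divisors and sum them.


Divisors of 1885: 1, 5, 13, 29, 65, 145, 377, 1885
Sum = 1 + 5 + 13 + 29 + 65 + 145 + 377 + 1885 = 2520

σ(1885) = 2520


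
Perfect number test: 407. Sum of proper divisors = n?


Proper divisors of 407: 1, 11, 37
Sum = 1 + 11 + 37 = 49

No, 407 is not perfect (49 ≠ 407)


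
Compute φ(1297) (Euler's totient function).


1297 = 1297
Prime factors: 1297
φ(1297) = 1297 × (1-1/1297)
= 1297 × 1296/1297 = 1296

φ(1297) = 1296


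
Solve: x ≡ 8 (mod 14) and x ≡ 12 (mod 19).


M = 14*19 = 266
M1 = M/14 = 19, M2 = M/19 = 14
M1^(-1) mod 14 = 3, M2^(-1) mod 19 = 15
x = 8*19*3 + 12*14*15 = 2976
2976 mod 266 = 50
Check: 50 mod 14 = 8 ✓, 50 mod 19 = 12 ✓

x ≡ 50 (mod 266)


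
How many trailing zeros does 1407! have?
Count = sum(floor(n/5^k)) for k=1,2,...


floor(1407/5) = 281
floor(1407/25) = 56
floor(1407/125) = 11
floor(1407/625) = 2
Total = 350

350 trailing zeros


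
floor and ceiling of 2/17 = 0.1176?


2/17 = 0.1176
floor = 0
ceil = 1

floor = 0, ceil = 1


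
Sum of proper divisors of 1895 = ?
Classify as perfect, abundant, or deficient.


Proper divisors: 1, 5, 379
Sum = 1 + 5 + 379 = 385
385 < 1895 → deficient

s(1895) = 385 (deficient)


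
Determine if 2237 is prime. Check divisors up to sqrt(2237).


Check divisors up to sqrt(2237) = 47.2969
No divisors found.
2237 is prime.

Yes, 2237 is prime


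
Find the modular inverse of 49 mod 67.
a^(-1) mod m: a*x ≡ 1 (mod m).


Use the extended Euclidean algorithm on (67, 49); each row r = 67*s + 49*t:
r=67, s=1, t=0
r=49, s=0, t=1
q=1: r=18, s=1, t=-1   [67*(1) + 49*(-1) = 18]
q=2: r=13, s=-2, t=3   [67*(-2) + 49*(3) = 13]
q=1: r=5, s=3, t=-4   [67*(3) + 49*(-4) = 5]
q=2: r=3, s=-8, t=11   [67*(-8) + 49*(11) = 3]
q=1: r=2, s=11, t=-15   [67*(11) + 49*(-15) = 2]
q=1: r=1, s=-19, t=26   [67*(-19) + 49*(26) = 1]
q=2: r=0, s=49, t=-67   [67*(49) + 49*(-67) = 0]
GCD = 1 with t = 26, so 49*(26) ≡ 1 (mod 67)
Inverse = 26 mod 67 = 26
Check: 49 * 26 = 1274 ≡ 1 (mod 67)

49^(-1) ≡ 26 (mod 67)


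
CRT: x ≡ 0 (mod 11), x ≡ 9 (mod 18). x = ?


M = 11*18 = 198
M1 = M/11 = 18, M2 = M/18 = 11
M1^(-1) mod 11 = 8, M2^(-1) mod 18 = 5
x = 0*18*8 + 9*11*5 = 495
495 mod 198 = 99
Check: 99 mod 11 = 0 ✓, 99 mod 18 = 9 ✓

x ≡ 99 (mod 198)


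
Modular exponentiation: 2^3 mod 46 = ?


2^1 mod 46 = 2
2^2 mod 46 = 4
2^3 mod 46 = 8


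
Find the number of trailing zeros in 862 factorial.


floor(862/5) = 172
floor(862/25) = 34
floor(862/125) = 6
floor(862/625) = 1
Total = 213

213 trailing zeros


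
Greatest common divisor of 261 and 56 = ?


261 = 4 * 56 + 37
56 = 1 * 37 + 19
37 = 1 * 19 + 18
19 = 1 * 18 + 1
18 = 18 * 1 + 0
GCD = 1


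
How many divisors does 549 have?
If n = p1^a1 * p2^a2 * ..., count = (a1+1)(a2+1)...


549 = 3^2 × 61^1
d(549) = (2+1) × (1+1) = 6

6 divisors


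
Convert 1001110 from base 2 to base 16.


1001110 (base 2) = 78 (decimal)
78 (decimal) = 4E (base 16)


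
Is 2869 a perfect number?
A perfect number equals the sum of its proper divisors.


Proper divisors of 2869: 1, 19, 151
Sum = 1 + 19 + 151 = 171

No, 2869 is not perfect (171 ≠ 2869)


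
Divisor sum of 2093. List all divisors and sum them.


Divisors of 2093: 1, 7, 13, 23, 91, 161, 299, 2093
Sum = 1 + 7 + 13 + 23 + 91 + 161 + 299 + 2093 = 2688

σ(2093) = 2688


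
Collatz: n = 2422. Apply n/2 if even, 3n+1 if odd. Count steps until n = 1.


2422 → 1211 → 3634 → 1817 → 5452 → 2726 → 1363 → 4090 → 2045 → 6136 → 3068 → 1534 → 767 → 2302 → 1151 → 3454 → 1727 → 5182 → 2591 → 7774 → 3887 → 11662 → 5831 → 17494 → 8747 → 26242 → 13121 → 39364 → 19682 → 9841 → 29524 → 14762 → 7381 → 22144 → 11072 → 5536 → 2768 → 1384 → 692 → 346 → 173 → 520 → 260 → 130 → 65 → 196 → 98 → 49 → 148 → 74 → 37 → 112 → 56 → 28 → 14 → 7 → 22 → 11 → 34 → 17 → 52 → 26 → 13 → 40 → 20 → 10 → 5 → 16 → 8 → 4 → 2 → 1
Total steps = 71

71 steps


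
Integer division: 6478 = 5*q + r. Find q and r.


6478 = 5 * 1295 + 3
Check: 6475 + 3 = 6478

q = 1295, r = 3


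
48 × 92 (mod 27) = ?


48 × 92 = 4416
4416 mod 27 = 15


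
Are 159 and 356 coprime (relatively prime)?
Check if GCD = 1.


Euclidean algorithm:
356 = 2 * 159 + 38
159 = 4 * 38 + 7
38 = 5 * 7 + 3
7 = 2 * 3 + 1
3 = 3 * 1 + 0
GCD(159, 356) = 1

Yes, coprime (GCD = 1)


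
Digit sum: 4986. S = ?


4 + 9 + 8 + 6 = 27


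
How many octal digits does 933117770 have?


933117770 in base 8 = 6747437512
Number of digits = 10

10 digits (base 8)


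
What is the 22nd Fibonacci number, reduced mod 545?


F(k) mod 545 for k=1..22:
1, 1, 2, 3, 5, 8, 13, 21, 34, 55, 89, 144, 233, 377, 65, 442, 507, 404, 366, 225, 46, 271
F(22) mod 545 = 271


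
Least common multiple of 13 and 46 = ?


GCD(13, 46) = 1
LCM = 13*46/1 = 598/1 = 598

LCM = 598


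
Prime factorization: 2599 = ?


2599 / 23 = 113
113 / 113 = 1
2599 = 23 × 113


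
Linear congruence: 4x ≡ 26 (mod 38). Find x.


GCD(4, 38) = 2 divides 26
Divide: 2x ≡ 13 (mod 19)
x ≡ 16 (mod 19)


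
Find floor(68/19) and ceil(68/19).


68/19 = 3.5789
floor = 3
ceil = 4

floor = 3, ceil = 4


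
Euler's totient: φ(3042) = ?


3042 = 2 × 3^2 × 13^2
Prime factors: 2, 3, 13
φ(3042) = 3042 × (1-1/2) × (1-1/3) × (1-1/13)
= 3042 × 1/2 × 2/3 × 12/13 = 936

φ(3042) = 936


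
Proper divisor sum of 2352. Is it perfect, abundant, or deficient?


Proper divisors: 1, 2, 3, 4, 6, 7, 8, 12, 14, 16, 21, 24, 28, 42, 48, 49, 56, 84, 98, 112, 147, 168, 196, 294, 336, 392, 588, 784, 1176
Sum = 1 + 2 + 3 + 4 + 6 + 7 + 8 + 12 + 14 + 16 + 21 + 24 + 28 + 42 + 48 + 49 + 56 + 84 + 98 + 112 + 147 + 168 + 196 + 294 + 336 + 392 + 588 + 784 + 1176 = 4716
4716 > 2352 → abundant

s(2352) = 4716 (abundant)


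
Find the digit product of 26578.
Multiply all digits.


2 × 6 × 5 × 7 × 8 = 3360


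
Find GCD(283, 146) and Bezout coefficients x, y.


Tabular extended Euclidean (each row: r = 283*s + 146*t):
r=283, s=1, t=0
r=146, s=0, t=1
q=1: r=137, s=1, t=-1   [283*(1) + 146*(-1) = 137]
q=1: r=9, s=-1, t=2   [283*(-1) + 146*(2) = 9]
q=15: r=2, s=16, t=-31   [283*(16) + 146*(-31) = 2]
q=4: r=1, s=-65, t=126   [283*(-65) + 146*(126) = 1]
q=2: r=0, s=146, t=-283   [283*(146) + 146*(-283) = 0]
GCD = 1; from the row with r=1: x=-65, y=126
Check: 283*(-65) + 146*(126) = -18395 + 18396 = 1

GCD = 1, x = -65, y = 126


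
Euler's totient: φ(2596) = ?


2596 = 2^2 × 11 × 59
Prime factors: 2, 11, 59
φ(2596) = 2596 × (1-1/2) × (1-1/11) × (1-1/59)
= 2596 × 1/2 × 10/11 × 58/59 = 1160

φ(2596) = 1160


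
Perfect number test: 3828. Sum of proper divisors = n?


Proper divisors of 3828: 1, 2, 3, 4, 6, 11, 12, 22, 29, 33, 44, 58, 66, 87, 116, 132, 174, 319, 348, 638, 957, 1276, 1914
Sum = 1 + 2 + 3 + 4 + 6 + 11 + 12 + 22 + 29 + 33 + 44 + 58 + 66 + 87 + 116 + 132 + 174 + 319 + 348 + 638 + 957 + 1276 + 1914 = 6252

No, 3828 is not perfect (6252 ≠ 3828)
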